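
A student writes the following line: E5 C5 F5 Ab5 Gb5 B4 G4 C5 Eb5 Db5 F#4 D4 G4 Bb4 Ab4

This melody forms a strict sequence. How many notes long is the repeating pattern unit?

There are 15 notes; a 5-note unit gives 3 cells:
E5 C5 F5 Ab5 Gb5 | B4 G4 C5 Eb5 Db5 | F#4 D4 G4 Bb4 Ab4
Every group is a transposition down a 4th of the one before; no shorter unit works.

5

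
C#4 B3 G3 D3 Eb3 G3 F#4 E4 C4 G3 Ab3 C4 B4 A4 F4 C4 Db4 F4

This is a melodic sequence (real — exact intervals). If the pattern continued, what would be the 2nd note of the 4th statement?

D5

The unit is 6 notes. Position-2 pitches of the 3 shown cells: B3, E4, A4.
From A4, up a 4th gives D5.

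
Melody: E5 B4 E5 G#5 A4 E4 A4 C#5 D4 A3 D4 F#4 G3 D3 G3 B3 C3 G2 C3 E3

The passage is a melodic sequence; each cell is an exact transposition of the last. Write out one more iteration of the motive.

The 4-note cells begin on E5, A4, D4, G3, C3 — each down a 5th from the last.
Statement 6 starts on F2 and keeps the same exact contour: F2 C2 F2 A2.

F2 C2 F2 A2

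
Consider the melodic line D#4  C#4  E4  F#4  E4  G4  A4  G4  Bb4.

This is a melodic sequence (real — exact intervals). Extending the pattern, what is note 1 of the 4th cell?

C5

The unit is 3 notes. Position-1 pitches of the 3 shown cells: D#4, F#4, A4.
From A4, up a 3rd gives C5.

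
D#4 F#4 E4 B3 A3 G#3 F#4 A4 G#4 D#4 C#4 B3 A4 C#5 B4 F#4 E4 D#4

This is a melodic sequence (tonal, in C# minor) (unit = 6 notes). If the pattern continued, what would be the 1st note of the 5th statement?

E5

Grouping in 6s, the 1st note of each cell is D#4, F#4, A4.
Carrying that up a 3rd forward: C#5 → E5.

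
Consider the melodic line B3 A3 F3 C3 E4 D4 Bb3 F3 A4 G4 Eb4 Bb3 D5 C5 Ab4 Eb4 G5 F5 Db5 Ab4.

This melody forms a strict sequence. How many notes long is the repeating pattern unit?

4

Try groups of 4 (5 cells in 20 notes):
B3 A3 F3 C3 | E4 D4 Bb3 F3 | A4 G4 Eb4 Bb3 | D5 C5 Ab4 Eb4 | G5 F5 Db5 Ab4
That's a consistent up a 4th shift per cell, and no other grouping gives one.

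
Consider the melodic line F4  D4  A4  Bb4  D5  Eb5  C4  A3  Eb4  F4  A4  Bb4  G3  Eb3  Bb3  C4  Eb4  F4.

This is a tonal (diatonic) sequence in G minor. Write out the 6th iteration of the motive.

Eb2 C2 G2 A2 C3 D3

The 6-note cells begin on F4, C4, G3 — each down a 4th from the last.
Continuing the starts: D3 → A2 → Eb2.
Statement 6 starts on Eb2 and keeps the same diatonic contour: Eb2 C2 G2 A2 C3 D3.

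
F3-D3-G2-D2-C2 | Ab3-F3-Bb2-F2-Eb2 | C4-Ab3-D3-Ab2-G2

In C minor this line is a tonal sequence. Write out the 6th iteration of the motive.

Unit = 5 notes; the statements start on F3, Ab3, C4, moving up a 3rd each time.
Carrying on: Eb4 → G4 → Bb4.
Statement 6 starts on Bb4 and keeps the same diatonic contour: Bb4 G4 C4 G3 F3.

Bb4 G4 C4 G3 F3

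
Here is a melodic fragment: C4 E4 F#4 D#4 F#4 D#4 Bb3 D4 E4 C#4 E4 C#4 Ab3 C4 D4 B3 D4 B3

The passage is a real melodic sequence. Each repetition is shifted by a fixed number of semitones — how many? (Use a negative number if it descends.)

Taking 6-note groups, the heads are C4, Bb3, Ab3: the pattern moves down a 2nd.
Counting half-steps from C4 to Bb3: -2.

-2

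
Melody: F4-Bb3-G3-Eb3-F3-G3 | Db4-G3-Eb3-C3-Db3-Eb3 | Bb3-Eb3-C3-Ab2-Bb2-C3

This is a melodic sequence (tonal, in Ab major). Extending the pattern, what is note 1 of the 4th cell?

G3

The unit is 6 notes. Position-1 pitches of the 3 shown cells: F4, Db4, Bb3.
One more down a 3rd gives G3.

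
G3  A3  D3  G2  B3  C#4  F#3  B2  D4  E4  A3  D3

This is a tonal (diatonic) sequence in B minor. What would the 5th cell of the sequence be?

Taking 4-note groups, the heads are G3, B3, D4: the pattern moves up a 3rd.
Extending up a 3rd: F#4 → A4.
Statement 5 starts on A4 and keeps the same diatonic contour: A4 B4 E4 A3.

A4 B4 E4 A3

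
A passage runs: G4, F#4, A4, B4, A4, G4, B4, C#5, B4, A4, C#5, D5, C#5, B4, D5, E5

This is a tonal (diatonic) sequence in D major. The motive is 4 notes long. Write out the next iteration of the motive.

D5 C#5 E5 F#5

With a 4-note motive the entries are G4, A4, B4, C#5, each up a 2nd from the previous.
From D5 the diatonic shape gives D5 C#5 E5 F#5.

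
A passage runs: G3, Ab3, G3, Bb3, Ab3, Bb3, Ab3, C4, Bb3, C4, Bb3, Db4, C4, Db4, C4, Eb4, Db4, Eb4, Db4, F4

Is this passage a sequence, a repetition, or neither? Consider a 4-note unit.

sequence

Each 4-note cell is the previous one transposed up a 2nd.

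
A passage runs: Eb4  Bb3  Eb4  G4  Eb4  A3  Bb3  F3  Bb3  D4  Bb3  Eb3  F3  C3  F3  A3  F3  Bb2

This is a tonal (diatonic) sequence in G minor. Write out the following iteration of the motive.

C3 G2 C3 Eb3 C3 F2

With a 6-note motive the entries are Eb4, Bb3, F3, each down a 4th from the previous.
Statement 4 starts on C3 and keeps the same diatonic contour: C3 G2 C3 Eb3 C3 F2.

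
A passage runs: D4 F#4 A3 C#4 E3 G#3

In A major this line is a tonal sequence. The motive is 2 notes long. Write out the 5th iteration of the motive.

F#2 A2

With a 2-note motive the entries are D4, A3, E3, each down a 4th from the previous.
Extending down a 4th: B2 → F#2.
So cell 5 is F#2 A2.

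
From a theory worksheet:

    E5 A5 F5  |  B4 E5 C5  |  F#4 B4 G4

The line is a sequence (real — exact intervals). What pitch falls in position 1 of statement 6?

Grouping in 3s, the 1st note of each cell is E5, B4, F#4.
Each moves down a 4th. Continuing: C#4 → G#3 → D#3.

D#3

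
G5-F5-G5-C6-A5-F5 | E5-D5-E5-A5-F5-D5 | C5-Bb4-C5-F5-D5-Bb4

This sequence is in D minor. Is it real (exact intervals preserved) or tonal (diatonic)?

Every note is diatonic to D minor.
Cell 1 has -3 semitones from note 4 to 5, but cell 2 has -4 — the interval quality changes while the contour stays the same, which is the hallmark of a tonal sequence.

tonal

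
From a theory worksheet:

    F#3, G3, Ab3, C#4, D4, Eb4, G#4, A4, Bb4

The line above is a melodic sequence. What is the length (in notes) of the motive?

3

There are 9 notes; a 3-note unit gives 3 cells:
F#3 G3 Ab3 | C#4 D4 Eb4 | G#4 A4 Bb4
Every group is a transposition up a 5th of the one before; no shorter unit works.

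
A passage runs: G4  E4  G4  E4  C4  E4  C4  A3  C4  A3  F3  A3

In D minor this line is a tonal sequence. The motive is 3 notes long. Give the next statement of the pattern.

Taking 3-note groups, the heads are G4, E4, C4, A3: the pattern moves down a 3rd.
So cell 5 is F3 D3 F3.

F3 D3 F3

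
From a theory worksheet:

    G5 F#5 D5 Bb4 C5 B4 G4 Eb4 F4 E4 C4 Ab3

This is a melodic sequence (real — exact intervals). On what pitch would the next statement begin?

Bb3

Taking 4-note groups, the heads are G5, C5, F4: the pattern moves down a 5th.
The next head, down a 5th from F4, is Bb3.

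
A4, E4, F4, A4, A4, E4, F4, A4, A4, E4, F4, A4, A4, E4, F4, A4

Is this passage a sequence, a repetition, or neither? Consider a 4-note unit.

repetition

Each 4-note cell is identical (A4 E4 F4 A4), restated at the same pitch.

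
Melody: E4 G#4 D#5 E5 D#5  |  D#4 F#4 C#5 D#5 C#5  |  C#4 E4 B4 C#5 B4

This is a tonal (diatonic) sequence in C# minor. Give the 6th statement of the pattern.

Taking 5-note groups, the heads are E4, D#4, C#4: the pattern moves down a 2nd.
Extending down a 2nd: B3 → A3 → G#3.
So cell 6 is G#3 B3 F#4 G#4 F#4.

G#3 B3 F#4 G#4 F#4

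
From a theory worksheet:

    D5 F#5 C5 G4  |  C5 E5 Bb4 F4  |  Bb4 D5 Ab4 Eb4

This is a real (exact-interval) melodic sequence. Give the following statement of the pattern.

Taking 4-note groups, the heads are D5, C5, Bb4: the pattern moves down a 2nd.
So cell 4 is Ab4 C5 Gb4 Db4.

Ab4 C5 Gb4 Db4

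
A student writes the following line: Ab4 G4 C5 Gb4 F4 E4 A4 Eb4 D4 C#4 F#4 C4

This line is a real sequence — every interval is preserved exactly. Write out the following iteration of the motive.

Taking 4-note groups, the heads are Ab4, F4, D4: the pattern moves down a 3rd.
From B3 the exact shape gives B3 A#3 D#4 A3.

B3 A#3 D#4 A3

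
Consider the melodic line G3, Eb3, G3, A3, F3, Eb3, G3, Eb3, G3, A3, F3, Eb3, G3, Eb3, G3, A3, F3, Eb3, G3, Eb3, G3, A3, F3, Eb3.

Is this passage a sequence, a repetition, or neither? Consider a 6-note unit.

repetition

Each 6-note cell is identical (G3 Eb3 G3 A3 F3 Eb3), restated at the same pitch.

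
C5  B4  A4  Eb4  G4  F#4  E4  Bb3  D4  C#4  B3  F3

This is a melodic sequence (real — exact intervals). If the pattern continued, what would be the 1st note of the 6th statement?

With 4-note cells, note 1 of each statement runs C5, G4, D4.
Extending down a 4th: A3 → E3 → B2.

B2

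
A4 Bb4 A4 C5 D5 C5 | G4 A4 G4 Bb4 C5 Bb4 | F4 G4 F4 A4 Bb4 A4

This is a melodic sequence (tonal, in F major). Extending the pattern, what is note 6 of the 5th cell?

Grouping in 6s, the 6th note of each cell is C5, Bb4, A4.
Each moves down a 2nd. Continuing: G4 → F4.

F4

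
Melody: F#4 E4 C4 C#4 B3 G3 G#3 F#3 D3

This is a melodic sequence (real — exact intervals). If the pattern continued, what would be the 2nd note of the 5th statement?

G#2

With 3-note cells, note 2 of each statement runs E4, B3, F#3.
Extending down a 4th: C#3 → G#2.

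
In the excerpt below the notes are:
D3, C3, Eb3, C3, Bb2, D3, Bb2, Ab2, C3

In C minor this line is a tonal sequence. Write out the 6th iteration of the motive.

With a 3-note motive the entries are D3, C3, Bb2, each down a 2nd from the previous.
Extending down a 2nd: Ab2 → G2 → F2.
From F2 the diatonic shape gives F2 Eb2 G2.

F2 Eb2 G2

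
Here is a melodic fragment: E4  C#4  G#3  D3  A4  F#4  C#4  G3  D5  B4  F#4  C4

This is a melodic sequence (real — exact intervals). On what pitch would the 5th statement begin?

C6

Taking 4-note groups, the heads are E4, A4, D5: the pattern moves up a 4th.
Continuing: G5 → C6. Statement 5 starts on C6.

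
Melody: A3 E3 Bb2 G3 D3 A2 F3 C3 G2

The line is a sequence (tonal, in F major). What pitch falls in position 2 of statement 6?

G2

The unit is 3 notes. Position-2 pitches of the 3 shown cells: E3, D3, C3.
Each moves down a 2nd. Continuing: Bb2 → A2 → G2.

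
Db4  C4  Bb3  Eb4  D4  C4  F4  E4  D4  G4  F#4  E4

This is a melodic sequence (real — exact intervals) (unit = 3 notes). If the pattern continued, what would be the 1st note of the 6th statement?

B4

With 3-note cells, note 1 of each statement runs Db4, Eb4, F4, G4.
Carrying that up a 2nd forward: A4 → B4.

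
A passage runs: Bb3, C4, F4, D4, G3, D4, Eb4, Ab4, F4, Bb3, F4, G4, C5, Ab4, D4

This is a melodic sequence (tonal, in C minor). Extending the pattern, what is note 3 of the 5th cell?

G5

The unit is 5 notes. Position-3 pitches of the 3 shown cells: F4, Ab4, C5.
Extending up a 3rd: Eb5 → G5.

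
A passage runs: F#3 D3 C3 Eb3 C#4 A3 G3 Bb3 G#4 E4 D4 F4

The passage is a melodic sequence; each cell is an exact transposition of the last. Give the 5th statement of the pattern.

With a 4-note motive the entries are F#3, C#4, G#4, each up a 5th from the previous.
Extending up a 5th: D#5 → A#5.
Statement 5 starts on A#5 and keeps the same exact contour: A#5 F#5 E5 G5.

A#5 F#5 E5 G5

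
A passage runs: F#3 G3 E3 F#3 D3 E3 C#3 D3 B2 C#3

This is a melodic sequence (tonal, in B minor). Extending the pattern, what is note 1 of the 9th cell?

Grouping in 2s, the 1st note of each cell is F#3, E3, D3, C#3, B2.
Each moves down a 2nd. Continuing: A2 → G2 → F#2 → E2.

E2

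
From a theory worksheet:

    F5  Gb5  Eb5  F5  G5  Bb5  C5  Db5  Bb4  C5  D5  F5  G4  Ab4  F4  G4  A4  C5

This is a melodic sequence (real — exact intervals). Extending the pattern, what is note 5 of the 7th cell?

C#3

Grouping in 6s, the 5th note of each cell is G5, D5, A4.
Each moves down a 4th. Continuing: E4 → B3 → F#3 → C#3.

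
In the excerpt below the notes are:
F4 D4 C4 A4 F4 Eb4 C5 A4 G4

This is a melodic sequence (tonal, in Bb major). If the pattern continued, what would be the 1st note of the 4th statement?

With 3-note cells, note 1 of each statement runs F4, A4, C5.
From C5, up a 3rd gives Eb5.

Eb5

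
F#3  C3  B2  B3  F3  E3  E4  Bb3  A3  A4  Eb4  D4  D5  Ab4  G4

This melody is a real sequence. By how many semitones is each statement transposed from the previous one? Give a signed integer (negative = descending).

5

With a 3-note motive the entries are F#3, B3, E4, A4, D5, each up a 4th from the previous.
F#3 to B3 spans +5 semitones.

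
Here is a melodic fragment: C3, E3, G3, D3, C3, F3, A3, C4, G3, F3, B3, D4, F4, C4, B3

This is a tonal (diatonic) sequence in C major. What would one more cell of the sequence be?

With a 5-note motive the entries are C3, F3, B3, each up a 4th from the previous.
So cell 4 is E4 G4 B4 F4 E4.

E4 G4 B4 F4 E4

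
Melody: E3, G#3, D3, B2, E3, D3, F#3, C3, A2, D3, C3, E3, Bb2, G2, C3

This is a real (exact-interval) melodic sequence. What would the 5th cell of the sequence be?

Taking 5-note groups, the heads are E3, D3, C3: the pattern moves down a 2nd.
Carrying on: Bb2 → Ab2.
From Ab2 the exact shape gives Ab2 C3 Gb2 Eb2 Ab2.

Ab2 C3 Gb2 Eb2 Ab2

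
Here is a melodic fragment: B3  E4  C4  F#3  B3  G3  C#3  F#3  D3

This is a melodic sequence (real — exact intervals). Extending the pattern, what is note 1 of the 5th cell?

D#2

The unit is 3 notes. Position-1 pitches of the 3 shown cells: B3, F#3, C#3.
Each moves down a 4th. Continuing: G#2 → D#2.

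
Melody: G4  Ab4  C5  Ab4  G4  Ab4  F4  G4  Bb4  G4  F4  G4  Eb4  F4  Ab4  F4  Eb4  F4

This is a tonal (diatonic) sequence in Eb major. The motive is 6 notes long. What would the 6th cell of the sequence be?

Bb3 C4 Eb4 C4 Bb3 C4

Taking 6-note groups, the heads are G4, F4, Eb4: the pattern moves down a 2nd.
Extending down a 2nd: D4 → C4 → Bb3.
Statement 6 starts on Bb3 and keeps the same diatonic contour: Bb3 C4 Eb4 C4 Bb3 C4.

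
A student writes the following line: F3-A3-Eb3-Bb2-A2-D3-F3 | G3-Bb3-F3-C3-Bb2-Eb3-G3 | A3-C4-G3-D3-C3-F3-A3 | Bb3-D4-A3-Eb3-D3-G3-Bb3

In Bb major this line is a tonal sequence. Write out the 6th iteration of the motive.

Taking 7-note groups, the heads are F3, G3, A3, Bb3: the pattern moves up a 2nd.
Continuing the starts: C4 → D4.
Statement 6 starts on D4 and keeps the same diatonic contour: D4 F4 C4 G3 F3 Bb3 D4.

D4 F4 C4 G3 F3 Bb3 D4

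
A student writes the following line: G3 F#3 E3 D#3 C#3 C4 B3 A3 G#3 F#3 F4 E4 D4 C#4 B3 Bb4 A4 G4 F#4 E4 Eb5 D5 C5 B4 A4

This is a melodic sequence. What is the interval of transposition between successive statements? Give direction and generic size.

up a 4th

Unit = 5 notes; the statements start on G3, C4, F4, Bb4, Eb5, moving up a 4th each time.
From G3 to C4: up a 4th.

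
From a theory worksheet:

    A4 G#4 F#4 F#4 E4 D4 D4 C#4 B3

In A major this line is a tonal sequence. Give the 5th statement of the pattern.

G#3 F#3 E3

Unit = 3 notes; the statements start on A4, F#4, D4, moving down a 3rd each time.
Continuing the starts: B3 → G#3.
From G#3 the diatonic shape gives G#3 F#3 E3.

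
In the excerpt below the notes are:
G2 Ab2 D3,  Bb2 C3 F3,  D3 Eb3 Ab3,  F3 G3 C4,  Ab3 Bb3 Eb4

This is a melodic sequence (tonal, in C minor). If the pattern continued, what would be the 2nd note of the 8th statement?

The unit is 3 notes. Position-2 pitches of the 5 shown cells: Ab2, C3, Eb3, G3, Bb3.
Carrying that up a 3rd forward: D4 → F4 → Ab4.

Ab4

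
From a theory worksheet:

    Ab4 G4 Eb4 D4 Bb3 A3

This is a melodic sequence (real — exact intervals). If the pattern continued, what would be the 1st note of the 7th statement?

D2

With 2-note cells, note 1 of each statement runs Ab4, Eb4, Bb3.
Extending down a 4th: F3 → C3 → G2 → D2.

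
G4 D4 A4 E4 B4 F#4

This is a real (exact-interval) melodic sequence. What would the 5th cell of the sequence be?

The 2-note cells begin on G4, A4, B4 — each up a 2nd from the last.
Continuing the starts: C#5 → D#5.
Statement 5 starts on D#5 and keeps the same exact contour: D#5 A#4.

D#5 A#4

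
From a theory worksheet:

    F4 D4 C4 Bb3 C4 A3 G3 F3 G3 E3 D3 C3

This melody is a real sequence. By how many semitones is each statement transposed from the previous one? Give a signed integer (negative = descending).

-5

With a 4-note motive the entries are F4, C4, G3, each down a 4th from the previous.
F4 to C4 spans -5 semitones.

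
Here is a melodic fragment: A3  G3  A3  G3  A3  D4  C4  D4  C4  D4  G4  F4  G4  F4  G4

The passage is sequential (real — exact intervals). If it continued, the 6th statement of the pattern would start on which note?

Bb5

With a 5-note motive the entries are A3, D4, G4, each up a 4th from the previous.
Continuing: C5 → F5 → Bb5. Statement 6 starts on Bb5.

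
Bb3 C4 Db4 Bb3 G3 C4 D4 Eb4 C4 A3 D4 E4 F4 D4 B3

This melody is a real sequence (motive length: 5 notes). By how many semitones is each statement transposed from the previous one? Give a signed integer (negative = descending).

Unit = 5 notes; the statements start on Bb3, C4, D4, moving up a 2nd each time.
Counting half-steps from Bb3 to C4: 2.

2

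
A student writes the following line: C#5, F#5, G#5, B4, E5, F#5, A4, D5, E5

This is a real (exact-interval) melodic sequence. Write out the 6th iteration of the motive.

Taking 3-note groups, the heads are C#5, B4, A4: the pattern moves down a 2nd.
Carrying on: G4 → F4 → Eb4.
From Eb4 the exact shape gives Eb4 Ab4 Bb4.

Eb4 Ab4 Bb4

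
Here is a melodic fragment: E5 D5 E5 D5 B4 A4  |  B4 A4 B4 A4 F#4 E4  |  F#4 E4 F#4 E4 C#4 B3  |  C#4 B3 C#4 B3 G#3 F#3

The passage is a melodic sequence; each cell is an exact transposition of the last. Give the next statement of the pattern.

Taking 6-note groups, the heads are E5, B4, F#4, C#4: the pattern moves down a 4th.
Statement 5 starts on G#3 and keeps the same exact contour: G#3 F#3 G#3 F#3 D#3 C#3.

G#3 F#3 G#3 F#3 D#3 C#3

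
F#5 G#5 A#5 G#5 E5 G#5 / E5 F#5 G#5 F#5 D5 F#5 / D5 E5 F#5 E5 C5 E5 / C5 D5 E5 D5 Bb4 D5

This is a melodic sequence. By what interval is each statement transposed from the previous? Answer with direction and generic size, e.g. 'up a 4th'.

Taking 6-note groups, the heads are F#5, E5, D5, C5: the pattern moves down a 2nd.
F#5 to E5 is down a 2nd.

down a 2nd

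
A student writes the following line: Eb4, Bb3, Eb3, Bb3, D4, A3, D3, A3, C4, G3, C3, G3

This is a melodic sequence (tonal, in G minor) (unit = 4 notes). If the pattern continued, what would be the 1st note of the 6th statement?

G3

Grouping in 4s, the 1st note of each cell is Eb4, D4, C4.
Each moves down a 2nd. Continuing: Bb3 → A3 → G3.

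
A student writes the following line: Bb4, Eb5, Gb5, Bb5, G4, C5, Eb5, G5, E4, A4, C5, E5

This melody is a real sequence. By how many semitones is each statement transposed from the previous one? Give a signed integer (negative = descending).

Taking 4-note groups, the heads are Bb4, G4, E4: the pattern moves down a 3rd.
Bb4 to G4 spans -3 semitones.

-3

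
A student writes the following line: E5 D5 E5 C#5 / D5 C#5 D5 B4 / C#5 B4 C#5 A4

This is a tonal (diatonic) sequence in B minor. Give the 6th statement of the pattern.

G4 F#4 G4 E4

Unit = 4 notes; the statements start on E5, D5, C#5, moving down a 2nd each time.
Carrying on: B4 → A4 → G4.
Statement 6 starts on G4 and keeps the same diatonic contour: G4 F#4 G4 E4.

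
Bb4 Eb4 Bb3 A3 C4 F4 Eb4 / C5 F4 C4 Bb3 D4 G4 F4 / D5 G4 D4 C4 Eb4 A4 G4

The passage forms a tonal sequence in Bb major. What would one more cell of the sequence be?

With a 7-note motive the entries are Bb4, C5, D5, each up a 2nd from the previous.
So cell 4 is Eb5 A4 Eb4 D4 F4 Bb4 A4.

Eb5 A4 Eb4 D4 F4 Bb4 A4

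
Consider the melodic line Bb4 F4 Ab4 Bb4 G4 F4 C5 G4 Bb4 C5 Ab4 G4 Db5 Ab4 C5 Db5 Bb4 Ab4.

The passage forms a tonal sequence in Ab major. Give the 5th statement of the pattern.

Taking 6-note groups, the heads are Bb4, C5, Db5: the pattern moves up a 2nd.
Extending up a 2nd: Eb5 → F5.
From F5 the diatonic shape gives F5 C5 Eb5 F5 Db5 C5.

F5 C5 Eb5 F5 Db5 C5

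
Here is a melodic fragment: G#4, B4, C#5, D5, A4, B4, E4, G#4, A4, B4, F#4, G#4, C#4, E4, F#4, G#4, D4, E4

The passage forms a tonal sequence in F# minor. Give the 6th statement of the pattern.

D3 F#3 G#3 A3 E3 F#3

Taking 6-note groups, the heads are G#4, E4, C#4: the pattern moves down a 3rd.
Carrying on: A3 → F#3 → D3.
From D3 the diatonic shape gives D3 F#3 G#3 A3 E3 F#3.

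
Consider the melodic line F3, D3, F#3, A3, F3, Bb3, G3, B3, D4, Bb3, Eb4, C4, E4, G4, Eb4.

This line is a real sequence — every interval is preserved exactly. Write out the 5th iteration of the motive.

Db5 Bb4 D5 F5 Db5

The 5-note cells begin on F3, Bb3, Eb4 — each up a 4th from the last.
Extending up a 4th: Ab4 → Db5.
From Db5 the exact shape gives Db5 Bb4 D5 F5 Db5.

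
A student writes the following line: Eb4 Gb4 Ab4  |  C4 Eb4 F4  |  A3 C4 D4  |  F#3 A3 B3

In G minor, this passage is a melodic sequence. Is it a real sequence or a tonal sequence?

Each cell has the same semitone pattern (3, 2) — intervals are preserved exactly.
And Gb4 lies outside G minor, so the sequence is real rather than tonal.

real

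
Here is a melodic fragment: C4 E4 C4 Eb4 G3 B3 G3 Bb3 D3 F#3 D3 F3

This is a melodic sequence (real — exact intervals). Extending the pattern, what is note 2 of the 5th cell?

Grouping in 4s, the 2nd note of each cell is E4, B3, F#3.
Carrying that down a 4th forward: C#3 → G#2.

G#2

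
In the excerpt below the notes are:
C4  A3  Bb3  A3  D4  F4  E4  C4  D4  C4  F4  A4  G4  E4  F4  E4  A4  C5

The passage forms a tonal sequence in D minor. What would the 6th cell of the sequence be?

With a 6-note motive the entries are C4, E4, G4, each up a 3rd from the previous.
Carrying on: Bb4 → D5 → F5.
Statement 6 starts on F5 and keeps the same diatonic contour: F5 D5 E5 D5 G5 Bb5.

F5 D5 E5 D5 G5 Bb5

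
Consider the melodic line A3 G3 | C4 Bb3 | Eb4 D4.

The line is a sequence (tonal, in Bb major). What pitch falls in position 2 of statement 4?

F4

The unit is 2 notes. Position-2 pitches of the 3 shown cells: G3, Bb3, D4.
Each moves up a 3rd; the next is F4.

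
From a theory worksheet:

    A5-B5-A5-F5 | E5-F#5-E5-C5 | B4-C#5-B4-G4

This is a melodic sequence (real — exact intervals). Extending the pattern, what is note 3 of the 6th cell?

G#3

With 4-note cells, note 3 of each statement runs A5, E5, B4.
Carrying that down a 4th forward: F#4 → C#4 → G#3.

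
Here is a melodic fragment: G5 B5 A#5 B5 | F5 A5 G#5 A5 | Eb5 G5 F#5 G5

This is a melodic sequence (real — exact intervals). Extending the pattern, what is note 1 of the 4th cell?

Db5

Grouping in 4s, the 1st note of each cell is G5, F5, Eb5.
From Eb5, down a 2nd gives Db5.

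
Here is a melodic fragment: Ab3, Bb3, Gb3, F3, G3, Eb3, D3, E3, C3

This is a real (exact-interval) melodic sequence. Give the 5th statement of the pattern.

Unit = 3 notes; the statements start on Ab3, F3, D3, moving down a 3rd each time.
Continuing the starts: B2 → G#2.
So cell 5 is G#2 A#2 F#2.

G#2 A#2 F#2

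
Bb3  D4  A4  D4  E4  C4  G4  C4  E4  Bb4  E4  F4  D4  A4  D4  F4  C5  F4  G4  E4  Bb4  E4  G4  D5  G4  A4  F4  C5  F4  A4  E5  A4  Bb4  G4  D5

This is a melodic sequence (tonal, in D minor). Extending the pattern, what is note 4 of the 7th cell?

With 7-note cells, note 4 of each statement runs D4, E4, F4, G4, A4.
Each moves up a 2nd. Continuing: Bb4 → C5.

C5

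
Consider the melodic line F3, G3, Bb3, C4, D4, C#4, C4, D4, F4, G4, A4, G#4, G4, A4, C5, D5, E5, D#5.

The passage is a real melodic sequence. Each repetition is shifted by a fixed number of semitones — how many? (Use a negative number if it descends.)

Unit = 6 notes; the statements start on F3, C4, G4, moving up a 5th each time.
Counting half-steps from F3 to C4: 7.

7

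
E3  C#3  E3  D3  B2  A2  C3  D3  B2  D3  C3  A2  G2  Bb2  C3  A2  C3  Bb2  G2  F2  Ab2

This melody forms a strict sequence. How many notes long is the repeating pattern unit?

7

21 notes total. Splitting into 3 groups of 7:
E3 C#3 E3 D3 B2 A2 C3 | D3 B2 D3 C3 A2 G2 Bb2 | C3 A2 C3 Bb2 G2 F2 Ab2
Each cell is the previous one down a 2nd — so the unit is 7 notes.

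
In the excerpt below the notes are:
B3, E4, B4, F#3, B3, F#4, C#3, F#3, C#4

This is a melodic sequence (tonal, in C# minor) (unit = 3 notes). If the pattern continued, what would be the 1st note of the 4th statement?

G#2

Grouping in 3s, the 1st note of each cell is B3, F#3, C#3.
Each moves down a 4th; the next is G#2.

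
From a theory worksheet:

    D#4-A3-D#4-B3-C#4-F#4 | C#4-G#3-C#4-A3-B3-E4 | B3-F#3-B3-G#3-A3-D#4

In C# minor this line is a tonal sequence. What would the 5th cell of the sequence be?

With a 6-note motive the entries are D#4, C#4, B3, each down a 2nd from the previous.
Extending down a 2nd: A3 → G#3.
Statement 5 starts on G#3 and keeps the same diatonic contour: G#3 D#3 G#3 E3 F#3 B3.

G#3 D#3 G#3 E3 F#3 B3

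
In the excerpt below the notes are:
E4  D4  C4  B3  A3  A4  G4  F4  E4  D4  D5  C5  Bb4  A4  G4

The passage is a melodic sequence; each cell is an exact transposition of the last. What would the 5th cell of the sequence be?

C6 Bb5 Ab5 G5 F5

Unit = 5 notes; the statements start on E4, A4, D5, moving up a 4th each time.
Extending up a 4th: G5 → C6.
From C6 the exact shape gives C6 Bb5 Ab5 G5 F5.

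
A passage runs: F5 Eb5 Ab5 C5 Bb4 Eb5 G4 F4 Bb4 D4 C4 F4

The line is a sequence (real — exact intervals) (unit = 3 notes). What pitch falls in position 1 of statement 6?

With 3-note cells, note 1 of each statement runs F5, C5, G4, D4.
Each moves down a 4th. Continuing: A3 → E3.

E3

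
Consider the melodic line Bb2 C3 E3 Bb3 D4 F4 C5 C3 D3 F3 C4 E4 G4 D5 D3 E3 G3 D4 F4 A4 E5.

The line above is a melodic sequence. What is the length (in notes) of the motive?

7

There are 21 notes; a 7-note unit gives 3 cells:
Bb2 C3 E3 Bb3 D4 F4 C5 | C3 D3 F3 C4 E4 G4 D5 | D3 E3 G3 D4 F4 A4 E5
Each cell is the previous one up a 2nd — so the unit is 7 notes.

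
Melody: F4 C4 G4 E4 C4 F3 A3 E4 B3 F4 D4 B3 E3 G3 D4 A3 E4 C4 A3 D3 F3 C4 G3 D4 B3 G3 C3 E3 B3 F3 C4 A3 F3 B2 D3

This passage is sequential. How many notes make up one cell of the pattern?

35 notes total. Splitting into 5 groups of 7:
F4 C4 G4 E4 C4 F3 A3 | E4 B3 F4 D4 B3 E3 G3 | D4 A3 E4 C4 A3 D3 F3 | C4 G3 D4 B3 G3 C3 E3 | B3 F3 C4 A3 F3 B2 D3
Every group is a transposition down a 2nd of the one before; no shorter unit works.

7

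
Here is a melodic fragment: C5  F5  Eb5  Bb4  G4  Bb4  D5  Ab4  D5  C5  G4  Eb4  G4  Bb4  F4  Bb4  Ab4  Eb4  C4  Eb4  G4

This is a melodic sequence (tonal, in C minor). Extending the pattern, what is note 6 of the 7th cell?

D3

With 7-note cells, note 6 of each statement runs Bb4, G4, Eb4.
Extending down a 3rd: C4 → Ab3 → F3 → D3.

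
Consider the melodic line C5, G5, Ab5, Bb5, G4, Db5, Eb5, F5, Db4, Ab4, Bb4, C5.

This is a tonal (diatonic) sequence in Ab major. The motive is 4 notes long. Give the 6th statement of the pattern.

Bb2 F3 G3 Ab3

The 4-note cells begin on C5, G4, Db4 — each down a 4th from the last.
Carrying on: Ab3 → Eb3 → Bb2.
From Bb2 the diatonic shape gives Bb2 F3 G3 Ab3.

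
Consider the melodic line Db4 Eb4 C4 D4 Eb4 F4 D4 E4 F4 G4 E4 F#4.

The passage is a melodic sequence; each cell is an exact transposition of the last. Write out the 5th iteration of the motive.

A4 B4 G#4 A#4

Unit = 4 notes; the statements start on Db4, Eb4, F4, moving up a 2nd each time.
Carrying on: G4 → A4.
From A4 the exact shape gives A4 B4 G#4 A#4.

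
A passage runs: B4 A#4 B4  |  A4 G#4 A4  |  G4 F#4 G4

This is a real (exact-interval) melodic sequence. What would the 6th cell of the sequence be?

Taking 3-note groups, the heads are B4, A4, G4: the pattern moves down a 2nd.
Carrying on: F4 → Eb4 → Db4.
Statement 6 starts on Db4 and keeps the same exact contour: Db4 C4 Db4.

Db4 C4 Db4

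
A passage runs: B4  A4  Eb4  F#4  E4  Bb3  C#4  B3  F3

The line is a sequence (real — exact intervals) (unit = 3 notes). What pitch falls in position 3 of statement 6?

With 3-note cells, note 3 of each statement runs Eb4, Bb3, F3.
Each moves down a 4th. Continuing: C3 → G2 → D2.

D2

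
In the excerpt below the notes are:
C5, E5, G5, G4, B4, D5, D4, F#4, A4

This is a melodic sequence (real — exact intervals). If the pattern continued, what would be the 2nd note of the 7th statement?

Grouping in 3s, the 2nd note of each cell is E5, B4, F#4.
Extending down a 4th: C#4 → G#3 → D#3 → A#2.

A#2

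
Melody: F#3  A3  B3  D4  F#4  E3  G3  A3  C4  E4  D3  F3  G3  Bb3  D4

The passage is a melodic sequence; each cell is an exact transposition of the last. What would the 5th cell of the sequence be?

The 5-note cells begin on F#3, E3, D3 — each down a 2nd from the last.
Carrying on: C3 → Bb2.
Statement 5 starts on Bb2 and keeps the same exact contour: Bb2 Db3 Eb3 Gb3 Bb3.

Bb2 Db3 Eb3 Gb3 Bb3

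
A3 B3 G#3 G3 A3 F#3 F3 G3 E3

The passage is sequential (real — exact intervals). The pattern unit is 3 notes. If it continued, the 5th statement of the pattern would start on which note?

Db3

With a 3-note motive the entries are A3, G3, F3, each down a 2nd from the previous.
Continuing: Eb3 → Db3. Statement 5 starts on Db3.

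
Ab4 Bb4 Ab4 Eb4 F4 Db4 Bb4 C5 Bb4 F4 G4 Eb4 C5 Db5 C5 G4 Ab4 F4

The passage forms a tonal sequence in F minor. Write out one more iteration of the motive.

The 6-note cells begin on Ab4, Bb4, C5 — each up a 2nd from the last.
So cell 4 is Db5 Eb5 Db5 Ab4 Bb4 G4.

Db5 Eb5 Db5 Ab4 Bb4 G4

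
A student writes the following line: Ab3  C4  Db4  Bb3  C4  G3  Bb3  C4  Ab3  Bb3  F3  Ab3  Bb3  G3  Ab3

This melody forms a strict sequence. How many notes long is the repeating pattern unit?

5

Try groups of 5 (3 cells in 15 notes):
Ab3 C4 Db4 Bb3 C4 | G3 Bb3 C4 Ab3 Bb3 | F3 Ab3 Bb3 G3 Ab3
Each cell is the previous one down a 2nd — so the unit is 5 notes.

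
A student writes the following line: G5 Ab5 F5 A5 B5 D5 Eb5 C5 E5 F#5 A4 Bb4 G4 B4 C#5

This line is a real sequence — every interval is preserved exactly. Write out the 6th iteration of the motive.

F#3 G3 E3 G#3 A#3

Unit = 5 notes; the statements start on G5, D5, A4, moving down a 4th each time.
Continuing the starts: E4 → B3 → F#3.
From F#3 the exact shape gives F#3 G3 E3 G#3 A#3.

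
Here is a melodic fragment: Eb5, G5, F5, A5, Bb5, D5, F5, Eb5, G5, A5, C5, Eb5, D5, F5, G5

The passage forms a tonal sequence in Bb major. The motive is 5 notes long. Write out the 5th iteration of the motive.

A4 C5 Bb4 D5 Eb5

The 5-note cells begin on Eb5, D5, C5 — each down a 2nd from the last.
Continuing the starts: Bb4 → A4.
From A4 the diatonic shape gives A4 C5 Bb4 D5 Eb5.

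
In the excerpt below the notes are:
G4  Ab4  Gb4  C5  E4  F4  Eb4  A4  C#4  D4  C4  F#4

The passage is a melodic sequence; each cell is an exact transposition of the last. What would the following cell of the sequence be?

A#3 B3 A3 D#4

Taking 4-note groups, the heads are G4, E4, C#4: the pattern moves down a 3rd.
So cell 4 is A#3 B3 A3 D#4.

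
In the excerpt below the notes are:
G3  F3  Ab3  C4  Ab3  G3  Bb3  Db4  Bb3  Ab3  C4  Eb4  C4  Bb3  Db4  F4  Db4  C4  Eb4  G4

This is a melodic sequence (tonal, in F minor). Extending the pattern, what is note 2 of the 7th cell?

With 4-note cells, note 2 of each statement runs F3, G3, Ab3, Bb3, C4.
Extending up a 2nd: Db4 → Eb4.

Eb4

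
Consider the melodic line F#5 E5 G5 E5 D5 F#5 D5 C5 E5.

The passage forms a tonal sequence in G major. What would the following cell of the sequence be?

The 3-note cells begin on F#5, E5, D5 — each down a 2nd from the last.
From C5 the diatonic shape gives C5 B4 D5.

C5 B4 D5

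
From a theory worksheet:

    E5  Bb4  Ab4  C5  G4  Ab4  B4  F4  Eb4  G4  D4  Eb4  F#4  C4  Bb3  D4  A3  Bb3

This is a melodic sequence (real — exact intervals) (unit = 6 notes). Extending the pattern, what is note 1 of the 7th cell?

A#2

With 6-note cells, note 1 of each statement runs E5, B4, F#4.
Extending down a 4th: C#4 → G#3 → D#3 → A#2.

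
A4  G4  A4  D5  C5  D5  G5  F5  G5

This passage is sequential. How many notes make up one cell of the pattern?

3

9 notes total. Splitting into 3 groups of 3:
A4 G4 A4 | D5 C5 D5 | G5 F5 G5
Every group is a transposition up a 4th of the one before; no shorter unit works.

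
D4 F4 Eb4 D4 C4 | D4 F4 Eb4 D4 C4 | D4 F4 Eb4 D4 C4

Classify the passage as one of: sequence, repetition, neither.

Each 5-note cell is identical (D4 F4 Eb4 D4 C4), restated at the same pitch.

repetition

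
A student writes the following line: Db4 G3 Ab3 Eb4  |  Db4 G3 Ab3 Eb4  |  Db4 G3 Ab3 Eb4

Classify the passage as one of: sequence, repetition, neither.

Each 4-note cell is identical (Db4 G3 Ab3 Eb4), restated at the same pitch.

repetition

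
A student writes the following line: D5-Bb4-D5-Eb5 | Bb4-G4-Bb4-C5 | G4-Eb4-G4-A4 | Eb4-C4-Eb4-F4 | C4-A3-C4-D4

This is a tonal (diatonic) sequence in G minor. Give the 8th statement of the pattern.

Taking 4-note groups, the heads are D5, Bb4, G4, Eb4, C4: the pattern moves down a 3rd.
Continuing the starts: A3 → F3 → D3.
Statement 8 starts on D3 and keeps the same diatonic contour: D3 Bb2 D3 Eb3.

D3 Bb2 D3 Eb3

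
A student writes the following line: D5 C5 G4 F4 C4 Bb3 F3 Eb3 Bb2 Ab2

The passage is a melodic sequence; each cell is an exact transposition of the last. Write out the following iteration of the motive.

Eb2 Db2

The 2-note cells begin on D5, G4, C4, F3, Bb2 — each down a 5th from the last.
So cell 6 is Eb2 Db2.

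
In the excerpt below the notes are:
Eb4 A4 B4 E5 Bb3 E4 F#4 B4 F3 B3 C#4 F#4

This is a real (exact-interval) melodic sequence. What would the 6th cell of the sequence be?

Taking 4-note groups, the heads are Eb4, Bb3, F3: the pattern moves down a 4th.
Extending down a 4th: C3 → G2 → D2.
From D2 the exact shape gives D2 G#2 A#2 D#3.

D2 G#2 A#2 D#3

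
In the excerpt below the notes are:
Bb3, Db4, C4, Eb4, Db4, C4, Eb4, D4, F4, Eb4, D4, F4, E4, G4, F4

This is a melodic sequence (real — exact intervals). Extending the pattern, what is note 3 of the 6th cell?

The unit is 5 notes. Position-3 pitches of the 3 shown cells: C4, D4, E4.
Each moves up a 2nd. Continuing: F#4 → G#4 → A#4.

A#4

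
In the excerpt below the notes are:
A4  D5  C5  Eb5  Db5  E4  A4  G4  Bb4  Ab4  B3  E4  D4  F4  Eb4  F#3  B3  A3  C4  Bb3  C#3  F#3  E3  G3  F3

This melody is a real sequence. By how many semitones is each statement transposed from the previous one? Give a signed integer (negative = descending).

-5

Unit = 5 notes; the statements start on A4, E4, B3, F#3, C#3, moving down a 4th each time.
Counting half-steps from A4 to E4: -5.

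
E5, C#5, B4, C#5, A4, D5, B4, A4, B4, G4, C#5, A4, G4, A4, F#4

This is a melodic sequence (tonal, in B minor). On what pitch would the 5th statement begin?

With a 5-note motive the entries are E5, D5, C#5, each down a 2nd from the previous.
Continuing: B4 → A4. Statement 5 starts on A4.

A4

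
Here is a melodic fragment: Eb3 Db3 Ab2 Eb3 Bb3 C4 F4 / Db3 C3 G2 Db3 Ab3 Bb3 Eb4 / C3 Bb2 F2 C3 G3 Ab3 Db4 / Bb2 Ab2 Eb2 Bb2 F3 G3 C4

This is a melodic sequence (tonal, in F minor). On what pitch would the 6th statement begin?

G2

With a 7-note motive the entries are Eb3, Db3, C3, Bb2, each down a 2nd from the previous.
Extending the heads down a 2nd: Ab2 → G2.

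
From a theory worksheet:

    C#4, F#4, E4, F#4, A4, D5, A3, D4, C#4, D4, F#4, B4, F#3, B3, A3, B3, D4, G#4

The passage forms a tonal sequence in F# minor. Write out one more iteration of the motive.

Unit = 6 notes; the statements start on C#4, A3, F#3, moving down a 3rd each time.
Statement 4 starts on D3 and keeps the same diatonic contour: D3 G#3 F#3 G#3 B3 E4.

D3 G#3 F#3 G#3 B3 E4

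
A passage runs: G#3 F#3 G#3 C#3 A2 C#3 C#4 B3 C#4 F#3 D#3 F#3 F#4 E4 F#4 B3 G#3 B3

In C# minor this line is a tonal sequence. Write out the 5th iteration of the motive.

E5 D#5 E5 A4 F#4 A4

The 6-note cells begin on G#3, C#4, F#4 — each up a 4th from the last.
Extending up a 4th: B4 → E5.
Statement 5 starts on E5 and keeps the same diatonic contour: E5 D#5 E5 A4 F#4 A4.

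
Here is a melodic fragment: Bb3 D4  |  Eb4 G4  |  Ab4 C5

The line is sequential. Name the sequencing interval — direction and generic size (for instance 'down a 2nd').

up a 4th

With a 2-note motive the entries are Bb3, Eb4, Ab4, each up a 4th from the previous.
From Bb3 to Eb4: up a 4th.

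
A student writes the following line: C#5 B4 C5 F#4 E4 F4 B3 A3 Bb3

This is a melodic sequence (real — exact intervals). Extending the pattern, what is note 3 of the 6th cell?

Grouping in 3s, the 3rd note of each cell is C5, F4, Bb3.
Extending down a 5th: Eb3 → Ab2 → Db2.

Db2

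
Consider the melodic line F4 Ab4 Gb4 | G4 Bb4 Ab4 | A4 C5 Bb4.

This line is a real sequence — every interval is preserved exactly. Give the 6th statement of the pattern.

D#5 F#5 E5

Unit = 3 notes; the statements start on F4, G4, A4, moving up a 2nd each time.
Continuing the starts: B4 → C#5 → D#5.
Statement 6 starts on D#5 and keeps the same exact contour: D#5 F#5 E5.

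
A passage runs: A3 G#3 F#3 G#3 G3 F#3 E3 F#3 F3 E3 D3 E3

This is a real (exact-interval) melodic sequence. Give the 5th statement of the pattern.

Unit = 4 notes; the statements start on A3, G3, F3, moving down a 2nd each time.
Carrying on: Eb3 → Db3.
So cell 5 is Db3 C3 Bb2 C3.

Db3 C3 Bb2 C3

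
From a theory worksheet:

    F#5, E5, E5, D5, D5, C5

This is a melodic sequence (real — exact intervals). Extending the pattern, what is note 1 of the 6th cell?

Grouping in 2s, the 1st note of each cell is F#5, E5, D5.
Each moves down a 2nd. Continuing: C5 → Bb4 → Ab4.

Ab4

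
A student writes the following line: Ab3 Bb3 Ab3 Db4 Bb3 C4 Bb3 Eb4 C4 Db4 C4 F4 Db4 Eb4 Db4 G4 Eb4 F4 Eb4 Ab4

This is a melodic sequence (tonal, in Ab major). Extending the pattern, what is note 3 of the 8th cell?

Ab4

With 4-note cells, note 3 of each statement runs Ab3, Bb3, C4, Db4, Eb4.
Carrying that up a 2nd forward: F4 → G4 → Ab4.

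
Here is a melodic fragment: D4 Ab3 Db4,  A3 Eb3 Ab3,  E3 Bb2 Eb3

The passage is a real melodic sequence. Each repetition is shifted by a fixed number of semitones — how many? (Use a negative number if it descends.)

-5

Taking 3-note groups, the heads are D4, A3, E3: the pattern moves down a 4th.
Counting half-steps from D4 to A3: -5.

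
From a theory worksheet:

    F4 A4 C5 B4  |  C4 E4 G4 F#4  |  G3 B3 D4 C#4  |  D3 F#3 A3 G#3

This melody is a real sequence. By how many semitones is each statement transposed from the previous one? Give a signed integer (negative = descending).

Unit = 4 notes; the statements start on F4, C4, G3, D3, moving down a 4th each time.
Counting half-steps from F4 to C4: -5.

-5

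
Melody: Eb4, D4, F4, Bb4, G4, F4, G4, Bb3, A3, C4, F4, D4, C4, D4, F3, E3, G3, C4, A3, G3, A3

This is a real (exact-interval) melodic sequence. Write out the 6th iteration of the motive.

With a 7-note motive the entries are Eb4, Bb3, F3, each down a 4th from the previous.
Continuing the starts: C3 → G2 → D2.
From D2 the exact shape gives D2 C#2 E2 A2 F#2 E2 F#2.

D2 C#2 E2 A2 F#2 E2 F#2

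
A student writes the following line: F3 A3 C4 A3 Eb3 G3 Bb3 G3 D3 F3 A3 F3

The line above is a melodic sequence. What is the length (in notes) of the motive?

4

Try groups of 4 (3 cells in 12 notes):
F3 A3 C4 A3 | Eb3 G3 Bb3 G3 | D3 F3 A3 F3
That's a consistent down a 2nd shift per cell, and no other grouping gives one.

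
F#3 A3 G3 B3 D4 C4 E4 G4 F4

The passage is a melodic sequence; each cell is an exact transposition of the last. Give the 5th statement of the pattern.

Taking 3-note groups, the heads are F#3, B3, E4: the pattern moves up a 4th.
Extending up a 4th: A4 → D5.
From D5 the exact shape gives D5 F5 Eb5.

D5 F5 Eb5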